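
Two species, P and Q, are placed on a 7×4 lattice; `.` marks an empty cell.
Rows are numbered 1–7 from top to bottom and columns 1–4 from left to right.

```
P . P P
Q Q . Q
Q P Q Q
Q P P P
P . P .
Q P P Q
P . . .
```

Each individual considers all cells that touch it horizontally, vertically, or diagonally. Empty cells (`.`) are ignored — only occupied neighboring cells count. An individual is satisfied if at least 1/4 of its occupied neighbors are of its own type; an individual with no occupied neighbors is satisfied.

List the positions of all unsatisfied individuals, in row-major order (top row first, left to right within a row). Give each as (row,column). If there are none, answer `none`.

(1,1), (6,1), (6,4)

Row 1: (1,1)P 0/2 not · (1,3)P 1/3 satisfied · (1,4)P 1/2 satisfied
Row 2: (2,1)Q 2/4 satisfied · (2,2)Q 3/6 satisfied · (2,4)Q 2/4 satisfied
Row 3: (3,1)Q 3/5 satisfied · (3,2)P 2/7 satisfied · (3,3)Q 3/7 satisfied · (3,4)Q 2/4 satisfied
Row 4: (4,1)Q 1/4 satisfied · (4,2)P 4/7 satisfied · (4,3)P 4/6 satisfied · (4,4)P 2/4 satisfied
Row 5: (5,1)P 2/4 satisfied · (5,3)P 5/6 satisfied
Row 6: (6,1)Q 0/3 not · (6,2)P 4/5 satisfied · (6,3)P 2/3 satisfied · (6,4)Q 0/2 not
Row 7: (7,1)P 1/2 satisfied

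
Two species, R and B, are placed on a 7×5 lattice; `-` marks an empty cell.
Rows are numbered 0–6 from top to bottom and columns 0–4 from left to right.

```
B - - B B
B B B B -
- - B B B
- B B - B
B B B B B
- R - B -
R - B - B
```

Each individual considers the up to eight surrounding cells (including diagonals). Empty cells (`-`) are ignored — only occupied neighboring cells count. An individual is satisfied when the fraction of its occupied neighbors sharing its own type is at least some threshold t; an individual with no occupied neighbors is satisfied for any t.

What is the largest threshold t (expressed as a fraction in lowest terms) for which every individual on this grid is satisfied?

1/5

(0,0)B 2/2
(0,3)B 3/3
(0,4)B 2/2
(1,0)B 2/2
(1,1)B 4/4
(1,2)B 5/5
(1,3)B 6/6
(2,2)B 6/6
(2,3)B 6/6
(2,4)B 3/3
(3,1)B 5/5
(3,2)B 6/6
(3,4)B 4/4
(4,0)B 2/3
(4,1)B 4/5
(4,2)B 5/6
(4,3)B 5/5
(4,4)B 3/3
(5,1)R 1/5
(5,3)B 5/5
(6,0)R 1/1
(6,2)B 1/2
(6,4)B 1/1
The smallest same-type fraction is 1/5 at (5,1), which reduces to 1/5. Any threshold above that leaves this individual unsatisfied.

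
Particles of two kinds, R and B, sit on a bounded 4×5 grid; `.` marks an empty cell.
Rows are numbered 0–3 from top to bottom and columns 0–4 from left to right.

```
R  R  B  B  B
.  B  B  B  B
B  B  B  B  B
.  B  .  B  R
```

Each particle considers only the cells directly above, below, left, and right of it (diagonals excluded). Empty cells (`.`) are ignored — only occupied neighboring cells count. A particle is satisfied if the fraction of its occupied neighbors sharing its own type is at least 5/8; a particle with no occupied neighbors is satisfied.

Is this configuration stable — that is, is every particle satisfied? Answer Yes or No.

No

(0,0)R 1/1 ✓
(0,1)R 1/3 ✗
(0,2)B 2/3 ✓
(0,3)B 3/3 ✓
(0,4)B 2/2 ✓
(1,1)B 2/3 ✓
(1,2)B 4/4 ✓
(1,3)B 4/4 ✓
(1,4)B 3/3 ✓
(2,0)B 1/1 ✓
(2,1)B 4/4 ✓
(2,2)B 3/3 ✓
(2,3)B 4/4 ✓
(2,4)B 2/3 ✓
(3,1)B 1/1 ✓
(3,3)B 1/2 ✗
(3,4)R 0/2 ✗
For instance (0,1) has only 1/3 same-type neighbors, below 5/8.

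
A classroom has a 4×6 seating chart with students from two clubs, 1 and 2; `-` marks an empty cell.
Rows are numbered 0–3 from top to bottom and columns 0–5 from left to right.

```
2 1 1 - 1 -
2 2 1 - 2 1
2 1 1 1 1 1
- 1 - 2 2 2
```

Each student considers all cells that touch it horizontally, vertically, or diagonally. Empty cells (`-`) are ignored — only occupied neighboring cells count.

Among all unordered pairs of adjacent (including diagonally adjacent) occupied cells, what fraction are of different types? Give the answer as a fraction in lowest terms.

Scan each occupied cell's neighbors to the right and below (and the two forward diagonals) so each pair is counted once.
Row 0: 2(0,0)–1(0,1)≠ 2(0,0)–2(1,0)= 2(0,0)–2(1,1)= 1(0,1)–1(0,2)= 1(0,1)–2(1,1)≠ 1(0,1)–1(1,2)= 1(0,1)–2(1,0)≠ 1(0,2)–1(1,2)= 1(0,2)–2(1,1)≠ 1(0,4)–2(1,4)≠ 1(0,4)–1(1,5)=  → 5/11 unlike.
Row 1: 2(1,0)–2(1,1)= 2(1,0)–2(2,0)= 2(1,0)–1(2,1)≠ 2(1,1)–1(1,2)≠ 2(1,1)–1(2,1)≠ 2(1,1)–1(2,2)≠ 2(1,1)–2(2,0)= 1(1,2)–1(2,2)= 1(1,2)–1(2,3)= 1(1,2)–1(2,1)= 2(1,4)–1(1,5)≠ 2(1,4)–1(2,4)≠ 2(1,4)–1(2,5)≠ 2(1,4)–1(2,3)≠ 1(1,5)–1(2,5)= 1(1,5)–1(2,4)=  → 8/16 unlike.
Row 2: 2(2,0)–1(2,1)≠ 2(2,0)–1(3,1)≠ 1(2,1)–1(2,2)= 1(2,1)–1(3,1)= 1(2,2)–1(2,3)= 1(2,2)–2(3,3)≠ 1(2,2)–1(3,1)= 1(2,3)–1(2,4)= 1(2,3)–2(3,3)≠ 1(2,3)–2(3,4)≠ 1(2,4)–1(2,5)= 1(2,4)–2(3,4)≠ 1(2,4)–2(3,5)≠ 1(2,4)–2(3,3)≠ 1(2,5)–2(3,5)≠ 1(2,5)–2(3,4)≠  → 10/16 unlike.
Row 3: 2(3,3)–2(3,4)= 2(3,4)–2(3,5)=  → 0/2 unlike.
Total adjacent occupied pairs: 45; unlike-type pairs: 23.
23/45 is already in lowest terms.

23/45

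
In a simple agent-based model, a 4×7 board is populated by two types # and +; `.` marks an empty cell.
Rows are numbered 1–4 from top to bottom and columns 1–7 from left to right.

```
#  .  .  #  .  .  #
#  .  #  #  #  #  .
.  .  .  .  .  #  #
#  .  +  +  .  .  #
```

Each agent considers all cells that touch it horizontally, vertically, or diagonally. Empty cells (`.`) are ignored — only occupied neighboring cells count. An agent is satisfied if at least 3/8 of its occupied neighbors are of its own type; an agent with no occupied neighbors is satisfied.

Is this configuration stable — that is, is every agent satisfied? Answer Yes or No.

Yes

Row 1: (1,1)# 1/1 satisfied · (1,4)# 3/3 satisfied · (1,7)# 1/1 satisfied
Row 2: (2,1)# 1/1 satisfied · (2,3)# 2/2 satisfied · (2,4)# 3/3 satisfied · (2,5)# 4/4 satisfied · (2,6)# 4/4 satisfied
Row 3: (3,6)# 4/4 satisfied · (3,7)# 3/3 satisfied
Row 4: (4,1)# 0/0 satisfied · (4,3)+ 1/1 satisfied · (4,4)+ 1/1 satisfied · (4,7)# 2/2 satisfied
All meet the threshold, so the configuration is stable.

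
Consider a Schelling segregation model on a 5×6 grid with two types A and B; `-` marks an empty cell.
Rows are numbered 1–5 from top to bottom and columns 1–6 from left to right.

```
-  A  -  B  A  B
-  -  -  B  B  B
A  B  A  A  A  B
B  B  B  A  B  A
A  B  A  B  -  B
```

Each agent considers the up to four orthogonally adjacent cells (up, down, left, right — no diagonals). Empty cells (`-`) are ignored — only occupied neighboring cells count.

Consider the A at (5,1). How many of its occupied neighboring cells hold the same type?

Occupied neighbors of (5,1): (4,1)=B, (5,2)=B.
Same type (A): 0 of 2.

0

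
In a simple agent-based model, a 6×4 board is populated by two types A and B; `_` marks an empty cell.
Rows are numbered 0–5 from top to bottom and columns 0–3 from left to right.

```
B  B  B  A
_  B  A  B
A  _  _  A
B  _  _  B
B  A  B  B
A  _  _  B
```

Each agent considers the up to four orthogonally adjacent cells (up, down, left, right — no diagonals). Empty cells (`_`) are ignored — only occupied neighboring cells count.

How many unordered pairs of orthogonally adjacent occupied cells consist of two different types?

Scan each occupied cell's neighbors to the right and below so each pair is counted once.
From row 0: 3 unlike of 6 pairs (running 3/6).
From row 1: 3 unlike of 3 pairs (running 6/9).
From row 2: 2 unlike of 2 pairs (running 8/11).
From row 3: 0 unlike of 2 pairs (running 8/13).
From row 4: 3 unlike of 5 pairs (running 11/18).
Total adjacent occupied pairs: 18; unlike-type pairs: 11.

11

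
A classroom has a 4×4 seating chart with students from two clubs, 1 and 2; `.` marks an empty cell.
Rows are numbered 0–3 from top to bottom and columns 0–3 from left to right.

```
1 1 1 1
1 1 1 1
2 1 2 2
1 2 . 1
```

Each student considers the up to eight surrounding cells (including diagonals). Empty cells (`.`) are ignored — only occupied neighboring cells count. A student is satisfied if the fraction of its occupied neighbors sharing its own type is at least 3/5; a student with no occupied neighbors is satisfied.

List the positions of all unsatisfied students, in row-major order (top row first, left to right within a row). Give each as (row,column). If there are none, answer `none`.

(0,0)1 3/3 satisfied
(0,1)1 5/5 satisfied
(0,2)1 5/5 satisfied
(0,3)1 3/3 satisfied
(1,0)1 4/5 satisfied
(1,1)1 6/8 satisfied
(1,2)1 6/8 satisfied
(1,3)1 3/5 satisfied
(2,0)2 1/5 not
(2,1)1 4/7 not
(2,2)2 2/7 not
(2,3)2 1/4 not
(3,0)1 1/3 not
(3,1)2 2/4 not
(3,3)1 0/2 not

(2,0), (2,1), (2,2), (2,3), (3,0), (3,1), (3,3)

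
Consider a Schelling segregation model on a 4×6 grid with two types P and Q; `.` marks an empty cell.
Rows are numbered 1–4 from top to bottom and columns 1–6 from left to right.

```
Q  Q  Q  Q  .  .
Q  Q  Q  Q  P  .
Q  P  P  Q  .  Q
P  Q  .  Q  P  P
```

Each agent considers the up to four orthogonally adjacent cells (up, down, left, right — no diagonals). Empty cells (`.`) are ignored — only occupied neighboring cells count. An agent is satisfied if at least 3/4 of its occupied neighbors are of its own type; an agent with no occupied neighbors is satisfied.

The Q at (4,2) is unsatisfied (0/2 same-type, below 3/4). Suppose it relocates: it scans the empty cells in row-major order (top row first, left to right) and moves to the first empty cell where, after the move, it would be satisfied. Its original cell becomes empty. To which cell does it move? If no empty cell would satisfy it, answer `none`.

Vacating (4,2). Empty cells in order:
  (1,5): 1/2 same-type → still unsatisfied.
  (1,6): 0/0 same-type → satisfied — stop here.

(1,6)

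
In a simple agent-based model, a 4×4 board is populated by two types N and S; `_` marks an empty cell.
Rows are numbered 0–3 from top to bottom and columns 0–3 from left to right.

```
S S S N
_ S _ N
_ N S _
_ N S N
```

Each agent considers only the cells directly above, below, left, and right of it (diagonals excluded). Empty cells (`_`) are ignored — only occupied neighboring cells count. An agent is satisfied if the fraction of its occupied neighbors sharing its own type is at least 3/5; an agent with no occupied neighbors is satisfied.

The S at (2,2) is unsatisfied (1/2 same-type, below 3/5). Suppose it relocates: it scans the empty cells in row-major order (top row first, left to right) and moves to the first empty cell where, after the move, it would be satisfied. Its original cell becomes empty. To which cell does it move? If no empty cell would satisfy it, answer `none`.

Vacating (2,2). Empty cells in order:
  (1,0): 2/2 same-type → satisfied — stop here.

(1,0)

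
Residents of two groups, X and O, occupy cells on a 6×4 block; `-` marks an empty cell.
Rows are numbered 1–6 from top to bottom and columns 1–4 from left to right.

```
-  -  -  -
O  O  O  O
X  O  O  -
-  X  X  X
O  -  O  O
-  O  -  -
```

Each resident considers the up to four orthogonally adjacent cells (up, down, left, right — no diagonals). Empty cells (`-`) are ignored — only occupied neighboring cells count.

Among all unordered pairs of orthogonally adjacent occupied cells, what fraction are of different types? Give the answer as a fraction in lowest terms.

2/5

Scan each occupied cell's neighbors to the right and below so each pair is counted once.
From row 2: 1 unlike of 6 pairs (running 1/6).
From row 3: 3 unlike of 4 pairs (running 4/10).
From row 4: 2 unlike of 4 pairs (running 6/14).
From row 5: 0 unlike of 1 pairs (running 6/15).
Total adjacent occupied pairs: 15; unlike-type pairs: 6.
6/15 reduces to 2/5.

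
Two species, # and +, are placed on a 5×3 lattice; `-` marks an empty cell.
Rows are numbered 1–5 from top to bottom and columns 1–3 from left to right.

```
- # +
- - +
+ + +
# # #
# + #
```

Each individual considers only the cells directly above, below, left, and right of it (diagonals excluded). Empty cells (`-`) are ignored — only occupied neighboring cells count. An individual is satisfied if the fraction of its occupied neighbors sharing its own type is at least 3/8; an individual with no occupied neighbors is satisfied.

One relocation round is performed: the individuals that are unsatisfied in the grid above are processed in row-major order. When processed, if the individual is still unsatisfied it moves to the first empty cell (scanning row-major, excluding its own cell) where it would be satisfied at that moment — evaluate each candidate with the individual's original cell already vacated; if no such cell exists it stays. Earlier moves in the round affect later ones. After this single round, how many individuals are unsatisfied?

Initially unsatisfied (in order): (1,2), (5,2).
  (1,2) → (1,1).
  (5,2) → (1,2).
Resulting grid:
# + +
- - +
+ + +
# # #
# - #
Unsatisfied now: (1,1).

1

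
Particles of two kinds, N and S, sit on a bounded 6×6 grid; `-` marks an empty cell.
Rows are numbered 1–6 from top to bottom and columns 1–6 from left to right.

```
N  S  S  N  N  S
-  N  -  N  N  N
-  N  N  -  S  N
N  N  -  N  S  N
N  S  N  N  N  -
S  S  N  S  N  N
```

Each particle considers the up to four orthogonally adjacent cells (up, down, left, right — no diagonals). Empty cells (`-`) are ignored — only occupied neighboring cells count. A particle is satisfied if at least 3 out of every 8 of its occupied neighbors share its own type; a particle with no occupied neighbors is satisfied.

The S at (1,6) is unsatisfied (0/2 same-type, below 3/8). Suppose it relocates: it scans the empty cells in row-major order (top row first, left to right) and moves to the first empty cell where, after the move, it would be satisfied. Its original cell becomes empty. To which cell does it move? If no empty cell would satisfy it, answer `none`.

none

Vacating (1,6). Empty cells in order:
  (2,1): 0/2 same-type → still unsatisfied.
  (2,3): 1/4 same-type → still unsatisfied.
  (3,1): 0/2 same-type → still unsatisfied.
  (3,4): 1/4 same-type → still unsatisfied.
  (4,3): 0/4 same-type → still unsatisfied.
  (5,6): 0/3 same-type → still unsatisfied.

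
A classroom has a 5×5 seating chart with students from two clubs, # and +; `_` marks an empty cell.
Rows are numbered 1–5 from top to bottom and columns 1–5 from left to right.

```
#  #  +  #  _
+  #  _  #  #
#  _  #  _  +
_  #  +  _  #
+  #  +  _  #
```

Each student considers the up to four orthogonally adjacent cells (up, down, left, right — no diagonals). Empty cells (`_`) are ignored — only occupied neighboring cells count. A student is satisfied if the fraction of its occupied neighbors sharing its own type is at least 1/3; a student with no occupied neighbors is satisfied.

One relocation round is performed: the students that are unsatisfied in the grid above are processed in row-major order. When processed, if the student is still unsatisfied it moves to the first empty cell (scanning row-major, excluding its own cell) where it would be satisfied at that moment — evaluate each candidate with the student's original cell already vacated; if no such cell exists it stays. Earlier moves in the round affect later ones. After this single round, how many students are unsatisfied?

Initially unsatisfied (in order): (1,3), (2,1), (3,1), (3,3), (3,5), (5,1).
  (1,3) → (3,4).
  (2,1) → (4,1).
  (3,1) → (1,3).
  (3,3) → (1,5).
  (3,5): now satisfied by earlier moves; stays.
  (5,1): now satisfied by earlier moves; stays.
Resulting grid:
# # # # #
_ # _ # #
_ _ _ + +
+ # + _ #
+ # + _ #
All satisfied now.

0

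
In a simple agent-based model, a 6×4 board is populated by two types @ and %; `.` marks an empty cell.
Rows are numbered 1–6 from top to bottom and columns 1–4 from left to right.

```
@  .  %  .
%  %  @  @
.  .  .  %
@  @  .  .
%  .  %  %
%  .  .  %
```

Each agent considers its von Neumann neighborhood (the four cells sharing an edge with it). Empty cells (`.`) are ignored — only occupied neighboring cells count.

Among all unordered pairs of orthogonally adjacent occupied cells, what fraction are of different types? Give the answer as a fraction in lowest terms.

Scan each occupied cell's neighbors to the right and below so each pair is counted once.
From row 1: 2 unlike of 2 pairs (running 2/2).
From row 2: 2 unlike of 4 pairs (running 4/6).
From row 4: 1 unlike of 2 pairs (running 5/8).
From row 5: 0 unlike of 3 pairs (running 5/11).
Total adjacent occupied pairs: 11; unlike-type pairs: 5.
5/11 is already in lowest terms.

5/11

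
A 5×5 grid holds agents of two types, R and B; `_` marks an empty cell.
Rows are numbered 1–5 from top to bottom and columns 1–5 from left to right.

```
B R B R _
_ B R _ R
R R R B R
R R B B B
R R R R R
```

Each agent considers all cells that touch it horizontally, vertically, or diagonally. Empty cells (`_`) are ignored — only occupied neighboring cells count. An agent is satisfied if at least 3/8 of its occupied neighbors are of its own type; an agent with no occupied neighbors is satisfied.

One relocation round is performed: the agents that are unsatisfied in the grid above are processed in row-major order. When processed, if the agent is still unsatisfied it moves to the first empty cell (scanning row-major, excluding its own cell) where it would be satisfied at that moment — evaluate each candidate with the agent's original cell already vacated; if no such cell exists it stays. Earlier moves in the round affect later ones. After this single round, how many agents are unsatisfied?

2

Initially unsatisfied (in order): (1,2), (1,3), (2,2), (3,5), (4,3), (5,5).
  (1,2) → (1,5).
  (1,3) → (1,2).
  (2,2) → (2,1).
  (3,5) → (1,3).
  (4,3) → (2,2).
  (5,5) → (2,4).
Resulting grid:
B B R R R
B B R R R
R R R B _
R R _ B B
R R R R _
Unsatisfied now: (3,4), (5,4).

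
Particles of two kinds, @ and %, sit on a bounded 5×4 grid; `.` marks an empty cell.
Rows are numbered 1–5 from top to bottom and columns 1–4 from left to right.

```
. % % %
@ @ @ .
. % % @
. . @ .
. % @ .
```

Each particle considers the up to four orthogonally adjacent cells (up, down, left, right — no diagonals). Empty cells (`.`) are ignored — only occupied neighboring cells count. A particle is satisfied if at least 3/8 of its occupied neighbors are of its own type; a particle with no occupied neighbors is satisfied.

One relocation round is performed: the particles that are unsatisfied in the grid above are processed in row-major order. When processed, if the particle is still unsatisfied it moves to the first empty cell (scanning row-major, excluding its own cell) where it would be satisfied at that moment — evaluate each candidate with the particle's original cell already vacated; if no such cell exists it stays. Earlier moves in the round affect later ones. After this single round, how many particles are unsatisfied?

4

Initially unsatisfied (in order): (2,3), (3,3), (3,4), (5,2).
  (2,3) → (1,1).
  (3,3) → (2,3).
  (3,4): now satisfied by earlier moves; stays.
  (5,2) → (2,4).
Resulting grid:
@ % % %
@ @ % %
. % . @
. . @ .
. . @ .
Unsatisfied now: (1,2), (2,2), (3,2), (3,4).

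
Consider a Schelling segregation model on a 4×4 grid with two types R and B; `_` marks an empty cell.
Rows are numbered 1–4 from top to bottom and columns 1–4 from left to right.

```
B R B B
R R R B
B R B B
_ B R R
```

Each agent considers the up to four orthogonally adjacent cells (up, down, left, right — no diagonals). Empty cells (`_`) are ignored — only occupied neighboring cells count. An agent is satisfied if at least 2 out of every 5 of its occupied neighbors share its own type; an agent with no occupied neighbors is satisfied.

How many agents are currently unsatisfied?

10

Row 1: (1,1)B 0/2 unhappy · (1,2)R 1/3 unhappy · (1,3)B 1/3 unhappy · (1,4)B 2/2 ok
Row 2: (2,1)R 1/3 unhappy · (2,2)R 4/4 ok · (2,3)R 1/4 unhappy · (2,4)B 2/3 ok
Row 3: (3,1)B 0/2 unhappy · (3,2)R 1/4 unhappy · (3,3)B 1/4 unhappy · (3,4)B 2/3 ok
Row 4: (4,2)B 0/2 unhappy · (4,3)R 1/3 unhappy · (4,4)R 1/2 ok
Unsatisfied: (1,1), (1,2), (1,3), (2,1), (2,3), (3,1), (3,2), (3,3), (4,2), (4,3) — 10 in total.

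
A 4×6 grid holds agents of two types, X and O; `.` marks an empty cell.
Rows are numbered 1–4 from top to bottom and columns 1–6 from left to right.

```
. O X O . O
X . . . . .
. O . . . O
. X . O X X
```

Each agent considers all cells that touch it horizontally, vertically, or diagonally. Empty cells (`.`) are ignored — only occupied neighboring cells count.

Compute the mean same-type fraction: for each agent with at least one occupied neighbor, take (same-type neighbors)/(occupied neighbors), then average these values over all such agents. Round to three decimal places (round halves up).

Row 1: (1,2)O 0/2 · (1,3)X 0/2 · (1,4)O 0/1 · (1,6)O — no occupied neighbors
Row 2: (2,1)X 0/2
Row 3: (3,2)O 0/2 · (3,6)O 0/2
Row 4: (4,2)X 0/1 · (4,4)O 0/1 · (4,5)X 1/3 · (4,6)X 1/2
Sum over 10 agents: 0/2 + 0/2 + 0/1 + 0/2 + 0/2 + 0/2 + 0/1 + 0/1 + 1/3 + 1/2 = 5/6; mean = 5/6 ÷ 10 = 1/12 = 0.083333… → 0.083.

0.083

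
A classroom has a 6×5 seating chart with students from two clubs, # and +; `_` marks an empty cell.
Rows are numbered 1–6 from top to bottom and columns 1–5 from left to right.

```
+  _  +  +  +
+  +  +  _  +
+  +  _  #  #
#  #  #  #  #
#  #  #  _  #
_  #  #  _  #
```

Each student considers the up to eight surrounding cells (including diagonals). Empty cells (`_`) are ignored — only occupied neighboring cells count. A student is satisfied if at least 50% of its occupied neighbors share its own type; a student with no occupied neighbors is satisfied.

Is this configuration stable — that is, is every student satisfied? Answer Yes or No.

Yes

Row 1: (1,1)+ 2/2 ok · (1,3)+ 3/3 ok · (1,4)+ 4/4 ok · (1,5)+ 2/2 ok
Row 2: (2,1)+ 4/4 ok · (2,2)+ 6/6 ok · (2,3)+ 4/5 ok · (2,5)+ 2/4 ok
Row 3: (3,1)+ 3/5 ok · (3,2)+ 4/7 ok · (3,4)# 4/6 ok · (3,5)# 3/4 ok
Row 4: (4,1)# 3/5 ok · (4,2)# 5/7 ok · (4,3)# 5/6 ok · (4,4)# 6/6 ok · (4,5)# 4/4 ok
Row 5: (5,1)# 4/4 ok · (5,2)# 7/7 ok · (5,3)# 6/6 ok · (5,5)# 3/3 ok
Row 6: (6,2)# 4/4 ok · (6,3)# 3/3 ok · (6,5)# 1/1 ok
All meet the threshold, so the configuration is stable.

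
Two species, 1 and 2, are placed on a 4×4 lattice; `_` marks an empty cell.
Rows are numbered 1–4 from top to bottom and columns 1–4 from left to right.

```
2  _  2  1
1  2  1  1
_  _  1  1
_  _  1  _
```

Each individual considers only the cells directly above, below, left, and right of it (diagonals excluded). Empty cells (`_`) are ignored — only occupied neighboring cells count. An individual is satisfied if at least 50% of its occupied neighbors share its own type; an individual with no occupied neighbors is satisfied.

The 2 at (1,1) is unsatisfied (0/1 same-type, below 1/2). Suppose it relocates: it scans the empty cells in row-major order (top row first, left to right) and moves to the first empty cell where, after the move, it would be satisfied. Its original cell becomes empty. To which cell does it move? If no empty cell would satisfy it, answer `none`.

Vacating (1,1). Empty cells in order:
  (1,2): 2/2 same-type → satisfied — stop here.

(1,2)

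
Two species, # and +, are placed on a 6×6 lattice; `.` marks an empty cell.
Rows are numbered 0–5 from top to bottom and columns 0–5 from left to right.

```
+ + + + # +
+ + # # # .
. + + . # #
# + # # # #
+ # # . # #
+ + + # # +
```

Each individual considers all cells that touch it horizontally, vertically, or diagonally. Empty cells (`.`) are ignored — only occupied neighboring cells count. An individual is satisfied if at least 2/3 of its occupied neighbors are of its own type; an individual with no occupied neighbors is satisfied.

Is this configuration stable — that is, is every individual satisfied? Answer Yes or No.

No

Row 0: (0,0)+ 3/3 ok · (0,1)+ 4/5 ok · (0,2)+ 3/5 unhappy · (0,3)+ 1/5 unhappy · (0,4)# 2/4 unhappy · (0,5)+ 0/2 unhappy
Row 1: (1,0)+ 4/4 ok · (1,1)+ 6/7 ok · (1,2)# 1/7 unhappy · (1,3)# 4/7 unhappy · (1,4)# 4/6 ok
Row 2: (2,1)+ 4/7 unhappy · (2,2)+ 3/7 unhappy · (2,4)# 6/6 ok · (2,5)# 4/4 ok
Row 3: (3,0)# 1/4 unhappy · (3,1)+ 3/7 unhappy · (3,2)# 3/6 unhappy · (3,3)# 5/6 ok · (3,4)# 6/6 ok · (3,5)# 5/5 ok
Row 4: (4,0)+ 3/5 unhappy · (4,1)# 3/8 unhappy · (4,2)# 4/7 unhappy · (4,4)# 6/7 ok · (4,5)# 4/5 ok
Row 5: (5,0)+ 2/3 ok · (5,1)+ 3/5 unhappy · (5,2)+ 1/4 unhappy · (5,3)# 3/4 ok · (5,4)# 3/4 ok · (5,5)+ 0/3 unhappy
For instance (0,2) has only 3/5 same-type neighbors, below 2/3.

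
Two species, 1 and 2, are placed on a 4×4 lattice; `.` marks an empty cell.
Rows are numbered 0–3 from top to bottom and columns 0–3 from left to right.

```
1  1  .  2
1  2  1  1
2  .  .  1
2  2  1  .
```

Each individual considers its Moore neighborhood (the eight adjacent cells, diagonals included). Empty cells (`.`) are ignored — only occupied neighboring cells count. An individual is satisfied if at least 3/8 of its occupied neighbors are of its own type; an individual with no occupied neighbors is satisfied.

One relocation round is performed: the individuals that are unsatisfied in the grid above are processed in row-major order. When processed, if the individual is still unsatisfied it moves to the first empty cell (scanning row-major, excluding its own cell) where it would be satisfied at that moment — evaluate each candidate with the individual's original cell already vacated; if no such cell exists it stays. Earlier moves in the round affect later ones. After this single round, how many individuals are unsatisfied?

Initially unsatisfied (in order): (0,3), (1,1).
  (0,3) → (2,1).
  (1,1): no empty cell satisfies it; stays.
Resulting grid:
1 1 . .
1 2 1 1
2 2 . 1
2 2 1 .
Unsatisfied now: (1,1), (3,2).

2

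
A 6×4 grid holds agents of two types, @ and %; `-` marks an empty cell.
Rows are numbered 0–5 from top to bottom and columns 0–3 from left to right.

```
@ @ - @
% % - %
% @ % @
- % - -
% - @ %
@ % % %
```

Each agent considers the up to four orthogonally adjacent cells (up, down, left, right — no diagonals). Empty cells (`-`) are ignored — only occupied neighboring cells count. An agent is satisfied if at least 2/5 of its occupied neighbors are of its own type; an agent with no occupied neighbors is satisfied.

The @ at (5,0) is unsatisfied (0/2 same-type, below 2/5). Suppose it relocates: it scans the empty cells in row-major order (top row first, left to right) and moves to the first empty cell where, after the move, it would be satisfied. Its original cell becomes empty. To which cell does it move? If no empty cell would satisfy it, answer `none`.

Vacating (5,0). Empty cells in order:
  (0,2): 2/2 same-type → satisfied — stop here.

(0,2)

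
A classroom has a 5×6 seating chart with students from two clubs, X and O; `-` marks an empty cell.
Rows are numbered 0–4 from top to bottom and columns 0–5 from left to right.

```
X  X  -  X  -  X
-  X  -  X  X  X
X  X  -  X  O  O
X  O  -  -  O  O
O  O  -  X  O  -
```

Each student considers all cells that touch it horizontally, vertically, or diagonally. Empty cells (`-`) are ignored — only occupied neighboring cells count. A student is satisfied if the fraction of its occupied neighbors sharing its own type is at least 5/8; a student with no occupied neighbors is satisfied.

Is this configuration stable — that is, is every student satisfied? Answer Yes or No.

No

Row 0: (0,0)X 2/2 ok · (0,1)X 2/2 ok · (0,3)X 2/2 ok · (0,5)X 2/2 ok
Row 1: (1,1)X 4/4 ok · (1,3)X 3/4 ok · (1,4)X 5/7 ok · (1,5)X 2/4 unhappy
Row 2: (2,0)X 3/4 ok · (2,1)X 3/4 ok · (2,3)X 2/4 unhappy · (2,4)O 3/7 unhappy · (2,5)O 3/5 unhappy
Row 3: (3,0)X 2/5 unhappy · (3,1)O 2/5 unhappy · (3,4)O 4/6 ok · (3,5)O 4/4 ok
Row 4: (4,0)O 2/3 ok · (4,1)O 2/3 ok · (4,3)X 0/2 unhappy · (4,4)O 2/3 ok
For instance (1,5) has only 2/4 same-type neighbors, below 5/8.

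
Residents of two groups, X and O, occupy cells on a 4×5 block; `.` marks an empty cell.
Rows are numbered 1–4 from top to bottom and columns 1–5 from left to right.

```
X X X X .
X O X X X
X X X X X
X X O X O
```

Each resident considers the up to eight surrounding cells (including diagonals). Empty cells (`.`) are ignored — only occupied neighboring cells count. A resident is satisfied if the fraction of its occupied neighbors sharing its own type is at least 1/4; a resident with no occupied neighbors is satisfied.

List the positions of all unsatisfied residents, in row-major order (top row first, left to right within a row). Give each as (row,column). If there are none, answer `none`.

(2,2), (4,3), (4,5)

Row 1: (1,1)X 2/3 ✓ · (1,2)X 4/5 ✓ · (1,3)X 4/5 ✓ · (1,4)X 4/4 ✓
Row 2: (2,1)X 4/5 ✓ · (2,2)O 0/8 ✗ · (2,3)X 7/8 ✓ · (2,4)X 7/7 ✓ · (2,5)X 4/4 ✓
Row 3: (3,1)X 4/5 ✓ · (3,2)X 6/8 ✓ · (3,3)X 6/8 ✓ · (3,4)X 6/8 ✓ · (3,5)X 4/5 ✓
Row 4: (4,1)X 3/3 ✓ · (4,2)X 4/5 ✓ · (4,3)O 0/5 ✗ · (4,4)X 3/5 ✓ · (4,5)O 0/3 ✗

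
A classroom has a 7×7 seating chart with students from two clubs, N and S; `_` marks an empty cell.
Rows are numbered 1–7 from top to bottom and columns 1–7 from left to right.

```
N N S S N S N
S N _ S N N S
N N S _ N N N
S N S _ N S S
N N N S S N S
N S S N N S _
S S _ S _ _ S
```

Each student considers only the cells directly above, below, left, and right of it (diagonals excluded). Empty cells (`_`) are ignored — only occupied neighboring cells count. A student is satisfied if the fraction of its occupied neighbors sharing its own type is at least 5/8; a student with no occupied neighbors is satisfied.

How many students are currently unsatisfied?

Row 1: (1,1)N 1/2 ✗ · (1,2)N 2/3 ✓ · (1,3)S 1/2 ✗ · (1,4)S 2/3 ✓ · (1,5)N 1/3 ✗ · (1,6)S 0/3 ✗ · (1,7)N 0/2 ✗
Row 2: (2,1)S 0/3 ✗ · (2,2)N 2/3 ✓ · (2,4)S 1/2 ✗ · (2,5)N 3/4 ✓ · (2,6)N 2/4 ✗ · (2,7)S 0/3 ✗
Row 3: (3,1)N 1/3 ✗ · (3,2)N 3/4 ✓ · (3,3)S 1/2 ✗ · (3,5)N 3/3 ✓ · (3,6)N 3/4 ✓ · (3,7)N 1/3 ✗
Row 4: (4,1)S 0/3 ✗ · (4,2)N 2/4 ✗ · (4,3)S 1/3 ✗ · (4,5)N 1/3 ✗ · (4,6)S 1/4 ✗ · (4,7)S 2/3 ✓
Row 5: (5,1)N 2/3 ✓ · (5,2)N 3/4 ✓ · (5,3)N 1/4 ✗ · (5,4)S 1/3 ✗ · (5,5)S 1/4 ✗ · (5,6)N 0/4 ✗ · (5,7)S 1/2 ✗
Row 6: (6,1)N 1/3 ✗ · (6,2)S 2/4 ✗ · (6,3)S 1/3 ✗ · (6,4)N 1/4 ✗ · (6,5)N 1/3 ✗ · (6,6)S 0/2 ✗
Row 7: (7,1)S 1/2 ✗ · (7,2)S 2/2 ✓ · (7,4)S 0/1 ✗ · (7,7)S 0/0 ✓
Unsatisfied: (1,1), (1,3), (1,5), (1,6), (1,7), (2,1), (2,4), (2,6), (2,7), (3,1), (3,3), (3,7), (4,1), (4,2), (4,3), (4,5), (4,6), (5,3), (5,4), (5,5), (5,6), (5,7), (6,1), (6,2), (6,3), (6,4), (6,5), (6,6), (7,1), (7,4) — 30 in total.

30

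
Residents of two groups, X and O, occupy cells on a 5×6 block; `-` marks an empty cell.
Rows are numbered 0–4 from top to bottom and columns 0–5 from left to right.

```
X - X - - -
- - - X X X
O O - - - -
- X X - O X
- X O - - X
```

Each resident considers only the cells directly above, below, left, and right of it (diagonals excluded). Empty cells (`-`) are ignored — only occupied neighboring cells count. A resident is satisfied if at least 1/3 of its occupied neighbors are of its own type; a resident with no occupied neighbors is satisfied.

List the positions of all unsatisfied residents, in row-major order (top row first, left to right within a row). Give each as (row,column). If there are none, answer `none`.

(3,4), (4,2)

(0,0)X 0/0 satisfied
(0,2)X 0/0 satisfied
(1,3)X 1/1 satisfied
(1,4)X 2/2 satisfied
(1,5)X 1/1 satisfied
(2,0)O 1/1 satisfied
(2,1)O 1/2 satisfied
(3,1)X 2/3 satisfied
(3,2)X 1/2 satisfied
(3,4)O 0/1 not
(3,5)X 1/2 satisfied
(4,1)X 1/2 satisfied
(4,2)O 0/2 not
(4,5)X 1/1 satisfied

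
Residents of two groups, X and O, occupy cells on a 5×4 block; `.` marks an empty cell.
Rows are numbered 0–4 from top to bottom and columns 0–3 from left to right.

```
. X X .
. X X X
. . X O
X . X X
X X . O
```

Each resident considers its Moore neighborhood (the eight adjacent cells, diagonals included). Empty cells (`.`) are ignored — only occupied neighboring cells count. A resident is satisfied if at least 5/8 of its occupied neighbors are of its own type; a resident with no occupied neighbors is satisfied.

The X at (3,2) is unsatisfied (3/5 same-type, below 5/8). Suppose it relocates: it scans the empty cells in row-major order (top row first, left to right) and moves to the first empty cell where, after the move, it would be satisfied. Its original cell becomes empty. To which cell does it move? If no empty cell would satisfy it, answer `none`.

Vacating (3,2). Empty cells in order:
  (0,0): 2/2 same-type → satisfied — stop here.

(0,0)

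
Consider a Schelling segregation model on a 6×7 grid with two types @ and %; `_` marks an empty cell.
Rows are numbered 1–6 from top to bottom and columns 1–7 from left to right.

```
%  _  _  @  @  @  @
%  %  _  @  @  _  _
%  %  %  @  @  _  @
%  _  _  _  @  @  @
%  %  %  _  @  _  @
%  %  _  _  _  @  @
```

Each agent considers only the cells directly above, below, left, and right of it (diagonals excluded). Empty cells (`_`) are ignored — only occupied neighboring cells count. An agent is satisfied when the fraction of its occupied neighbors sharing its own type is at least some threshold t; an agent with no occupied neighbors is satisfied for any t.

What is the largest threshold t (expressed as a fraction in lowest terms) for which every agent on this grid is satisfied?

(1,1)% 1/1
(1,4)@ 2/2
(1,5)@ 3/3
(1,6)@ 2/2
(1,7)@ 1/1
(2,1)% 3/3
(2,2)% 2/2
(2,4)@ 3/3
(2,5)@ 3/3
(3,1)% 3/3
(3,2)% 3/3
(3,3)% 1/2
(3,4)@ 2/3
(3,5)@ 3/3
(3,7)@ 1/1
(4,1)% 2/2
(4,5)@ 3/3
(4,6)@ 2/2
(4,7)@ 3/3
(5,1)% 3/3
(5,2)% 3/3
(5,3)% 1/1
(5,5)@ 1/1
(5,7)@ 2/2
(6,1)% 2/2
(6,2)% 2/2
(6,6)@ 1/1
(6,7)@ 2/2
The smallest same-type fraction is 1/2 at (3,3), which reduces to 1/2. Any threshold above that leaves this agent unsatisfied.

1/2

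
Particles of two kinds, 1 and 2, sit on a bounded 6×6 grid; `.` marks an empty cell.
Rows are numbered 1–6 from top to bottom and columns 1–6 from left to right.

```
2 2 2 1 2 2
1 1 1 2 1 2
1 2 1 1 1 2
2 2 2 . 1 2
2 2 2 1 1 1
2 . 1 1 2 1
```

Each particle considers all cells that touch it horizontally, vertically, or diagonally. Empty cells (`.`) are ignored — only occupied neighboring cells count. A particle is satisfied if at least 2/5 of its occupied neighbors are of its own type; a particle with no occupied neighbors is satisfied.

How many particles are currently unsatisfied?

Row 1: (1,1)2 1/3 not · (1,2)2 2/5 satisfied · (1,3)2 2/5 satisfied · (1,4)1 2/5 satisfied · (1,5)2 3/5 satisfied · (1,6)2 2/3 satisfied
Row 2: (2,1)1 2/5 satisfied · (2,2)1 4/8 satisfied · (2,3)1 4/8 satisfied · (2,4)2 2/8 not · (2,5)1 3/8 not · (2,6)2 3/5 satisfied
Row 3: (3,1)1 2/5 satisfied · (3,2)2 3/8 not · (3,3)1 3/7 satisfied · (3,4)1 5/7 satisfied · (3,5)1 3/7 satisfied · (3,6)2 2/5 satisfied
Row 4: (4,1)2 4/5 satisfied · (4,2)2 6/8 satisfied · (4,3)2 4/7 satisfied · (4,5)1 5/7 satisfied · (4,6)2 1/5 not
Row 5: (5,1)2 4/4 satisfied · (5,2)2 6/7 satisfied · (5,3)2 3/6 satisfied · (5,4)1 4/7 satisfied · (5,5)1 5/7 satisfied · (5,6)1 3/5 satisfied
Row 6: (6,1)2 2/2 satisfied · (6,3)1 2/4 satisfied · (6,4)1 3/5 satisfied · (6,5)2 0/5 not · (6,6)1 2/3 satisfied
Unsatisfied: (1,1), (2,4), (2,5), (3,2), (4,6), (6,5) — 6 in total.

6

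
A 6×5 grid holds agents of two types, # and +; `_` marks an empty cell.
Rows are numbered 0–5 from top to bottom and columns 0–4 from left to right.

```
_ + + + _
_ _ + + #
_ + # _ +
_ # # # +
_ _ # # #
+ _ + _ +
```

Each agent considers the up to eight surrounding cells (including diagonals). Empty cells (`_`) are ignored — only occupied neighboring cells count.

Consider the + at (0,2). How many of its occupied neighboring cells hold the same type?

4

Occupied neighbors of (0,2): (0,1)=+, (0,3)=+, (1,2)=+, (1,3)=+.
Same type (+): 4 of 4.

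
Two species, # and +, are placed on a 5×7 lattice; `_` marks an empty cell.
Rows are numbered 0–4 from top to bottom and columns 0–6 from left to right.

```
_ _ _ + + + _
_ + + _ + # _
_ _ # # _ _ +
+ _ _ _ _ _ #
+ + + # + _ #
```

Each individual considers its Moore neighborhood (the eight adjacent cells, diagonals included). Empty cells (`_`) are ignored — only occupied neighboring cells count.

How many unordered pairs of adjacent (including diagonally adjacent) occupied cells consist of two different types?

Scan each occupied cell's neighbors to the right and below (and the two forward diagonals) so each pair is counted once.
Row 0: +(0,3)–+(0,4)= +(0,3)–+(1,4)= +(0,3)–+(1,2)= +(0,4)–+(0,5)= +(0,4)–+(1,4)= +(0,4)–#(1,5)≠ +(0,5)–#(1,5)≠ +(0,5)–+(1,4)=  → 2/8 unlike.
Row 1: +(1,1)–+(1,2)= +(1,1)–#(2,2)≠ +(1,2)–#(2,2)≠ +(1,2)–#(2,3)≠ +(1,4)–#(1,5)≠ +(1,4)–#(2,3)≠ #(1,5)–+(2,6)≠  → 6/7 unlike.
Row 2: #(2,2)–#(2,3)= +(2,6)–#(3,6)≠  → 1/2 unlike.
Row 3: +(3,0)–+(4,0)= +(3,0)–+(4,1)= #(3,6)–#(4,6)=  → 0/3 unlike.
Row 4: +(4,0)–+(4,1)= +(4,1)–+(4,2)= +(4,2)–#(4,3)≠ #(4,3)–+(4,4)≠  → 2/4 unlike.
Total adjacent occupied pairs: 24; unlike-type pairs: 11.

11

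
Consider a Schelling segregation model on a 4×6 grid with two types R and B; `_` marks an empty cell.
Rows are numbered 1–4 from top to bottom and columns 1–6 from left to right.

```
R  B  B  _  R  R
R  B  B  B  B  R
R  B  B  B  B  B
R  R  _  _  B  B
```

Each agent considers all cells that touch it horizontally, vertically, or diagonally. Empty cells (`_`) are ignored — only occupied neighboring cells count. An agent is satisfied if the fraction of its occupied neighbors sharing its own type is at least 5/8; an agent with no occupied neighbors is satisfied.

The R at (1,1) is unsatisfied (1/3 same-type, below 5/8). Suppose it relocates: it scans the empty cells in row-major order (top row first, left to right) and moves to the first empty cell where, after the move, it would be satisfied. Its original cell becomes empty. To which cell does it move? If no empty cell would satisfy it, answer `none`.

none

Vacating (1,1). Empty cells in order:
  (1,4): 1/5 same-type → still unsatisfied.
  (4,3): 1/4 same-type → still unsatisfied.
  (4,4): 0/4 same-type → still unsatisfied.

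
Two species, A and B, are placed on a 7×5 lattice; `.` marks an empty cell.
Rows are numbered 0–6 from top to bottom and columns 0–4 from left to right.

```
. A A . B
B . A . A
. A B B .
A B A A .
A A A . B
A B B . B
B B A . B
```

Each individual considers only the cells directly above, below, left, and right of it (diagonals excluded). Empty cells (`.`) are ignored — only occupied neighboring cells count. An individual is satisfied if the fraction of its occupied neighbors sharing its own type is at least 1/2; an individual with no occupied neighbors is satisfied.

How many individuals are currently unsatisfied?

Row 0: (0,1)A 1/1 satisfied · (0,2)A 2/2 satisfied · (0,4)B 0/1 not
Row 1: (1,0)B 0/0 satisfied · (1,2)A 1/2 satisfied · (1,4)A 0/1 not
Row 2: (2,1)A 0/2 not · (2,2)B 1/4 not · (2,3)B 1/2 satisfied
Row 3: (3,0)A 1/2 satisfied · (3,1)B 0/4 not · (3,2)A 2/4 satisfied · (3,3)A 1/2 satisfied
Row 4: (4,0)A 3/3 satisfied · (4,1)A 2/4 satisfied · (4,2)A 2/3 satisfied · (4,4)B 1/1 satisfied
Row 5: (5,0)A 1/3 not · (5,1)B 2/4 satisfied · (5,2)B 1/3 not · (5,4)B 2/2 satisfied
Row 6: (6,0)B 1/2 satisfied · (6,1)B 2/3 satisfied · (6,2)A 0/2 not · (6,4)B 1/1 satisfied
Unsatisfied: (0,4), (1,4), (2,1), (2,2), (3,1), (5,0), (5,2), (6,2) — 8 in total.

8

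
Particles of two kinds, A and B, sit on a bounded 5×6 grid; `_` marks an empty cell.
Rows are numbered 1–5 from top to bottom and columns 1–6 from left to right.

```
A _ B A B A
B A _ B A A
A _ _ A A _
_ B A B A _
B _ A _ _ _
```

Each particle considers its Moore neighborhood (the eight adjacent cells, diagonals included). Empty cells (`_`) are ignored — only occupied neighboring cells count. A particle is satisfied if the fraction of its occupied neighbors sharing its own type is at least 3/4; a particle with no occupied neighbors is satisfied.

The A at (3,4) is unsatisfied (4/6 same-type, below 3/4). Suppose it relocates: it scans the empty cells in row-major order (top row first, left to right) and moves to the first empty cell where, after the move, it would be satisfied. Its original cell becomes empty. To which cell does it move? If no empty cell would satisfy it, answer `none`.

(3,6)

Vacating (3,4). Empty cells in order:
  (1,2): 2/4 same-type → still unsatisfied.
  (2,3): 2/4 same-type → still unsatisfied.
  (3,2): 3/5 same-type → still unsatisfied.
  (3,3): 2/5 same-type → still unsatisfied.
  (3,6): 4/4 same-type → satisfied — stop here.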